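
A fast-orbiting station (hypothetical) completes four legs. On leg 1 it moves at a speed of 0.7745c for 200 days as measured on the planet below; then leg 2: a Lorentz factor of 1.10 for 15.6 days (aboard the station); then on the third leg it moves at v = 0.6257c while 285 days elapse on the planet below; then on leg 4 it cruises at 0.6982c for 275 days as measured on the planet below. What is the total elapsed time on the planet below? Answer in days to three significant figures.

Leg 1: 200 days is already measured on the planet below.
Leg 2: γ = 1.10; Δt_2 = 1.100 × 15.6 = 17.16 days.
Leg 3: 285 days is already measured on the planet below.
Leg 4: 275 days is already measured on the planet below.
Total: 200.0 + 17.16 + 285.0 + 275.0 days.

Δt = 777 days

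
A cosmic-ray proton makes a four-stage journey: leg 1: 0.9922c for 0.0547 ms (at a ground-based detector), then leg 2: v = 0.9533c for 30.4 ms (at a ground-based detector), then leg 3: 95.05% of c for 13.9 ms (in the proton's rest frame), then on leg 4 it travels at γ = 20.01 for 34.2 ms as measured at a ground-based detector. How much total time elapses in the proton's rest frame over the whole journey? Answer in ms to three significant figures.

τ = 24.8 ms

Leg 1: γ = 1/√(1 − 0.9922²) = 1/√0.01554 = 8.022; τ_1 = 0.0547/8.022 = 0.006819 ms.
Leg 2: γ = 1/√(1 − 0.9533²) = 1/√0.09122 = 3.311; τ_2 = 30.4/3.311 = 9.182 ms.
Leg 3: 13.9 ms is already measured in the proton's rest frame.
Leg 4: γ = 20.01; τ_4 = 34.2/20.01 = 1.709 ms.
Total: 0.006819 + 9.182 + 13.90 + 1.709 ms.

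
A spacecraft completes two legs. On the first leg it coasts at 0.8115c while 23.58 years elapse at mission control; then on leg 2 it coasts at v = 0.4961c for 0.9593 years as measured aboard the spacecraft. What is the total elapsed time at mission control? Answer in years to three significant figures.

Δt = 24.7 years

Leg 1: 23.58 years is already measured at mission control.
Leg 2: γ = 1/√(1 − 0.4961²) = 1/√0.7539 = 1.152; Δt_2 = 1.152 × 0.9593 = 1.105 years.
Total: 23.58 + 1.105 years.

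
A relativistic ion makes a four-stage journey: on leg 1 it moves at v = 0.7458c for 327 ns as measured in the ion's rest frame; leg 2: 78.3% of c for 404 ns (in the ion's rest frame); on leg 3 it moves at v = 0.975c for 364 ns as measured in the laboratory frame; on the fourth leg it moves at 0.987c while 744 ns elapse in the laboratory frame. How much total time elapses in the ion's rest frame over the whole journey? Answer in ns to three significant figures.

τ = 931 ns

Leg 1: 327 ns is already measured in the ion's rest frame.
Leg 2: 404 ns is already measured in the ion's rest frame.
Leg 3: γ = 1/√(1 − 0.975²) = 1/√0.04938 = 4.500; τ_3 = 364/4.500 = 80.88 ns.
Leg 4: γ = 1/√(1 − 0.987²) = 1/√0.02583 = 6.222; τ_4 = 744/6.222 = 119.6 ns.
Total: 327.0 + 404.0 + 80.88 + 119.6 ns.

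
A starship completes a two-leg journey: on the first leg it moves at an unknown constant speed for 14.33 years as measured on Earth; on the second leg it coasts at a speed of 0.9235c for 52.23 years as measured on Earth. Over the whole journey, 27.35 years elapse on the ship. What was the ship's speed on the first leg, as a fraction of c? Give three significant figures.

Leg 1: speed unknown; τ_1 = 14.33/γ_1.
Leg 2: γ = 1/√(1 − 0.9235²) = 1/√0.1471 = 2.607; τ_2 = 52.23/2.607 = 20.04 years.
Total proper time: τ_1 + 20.04 = 27.35, so τ_1 = 27.35 − 20.04 = 7.315 years.
γ_1 = 14.33/7.315 = 1.959; β = √(1 − 1/γ²) = √0.7394.

β = 0.860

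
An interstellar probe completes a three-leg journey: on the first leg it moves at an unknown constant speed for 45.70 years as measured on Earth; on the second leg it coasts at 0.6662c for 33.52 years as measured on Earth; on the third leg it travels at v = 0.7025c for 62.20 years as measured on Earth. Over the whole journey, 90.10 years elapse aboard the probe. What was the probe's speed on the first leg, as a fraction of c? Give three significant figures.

β = 0.890

Leg 1: speed unknown; τ_1 = 45.70/γ_1.
Leg 2: γ = 1/√(1 − 0.6662²) = 1/√0.5562 = 1.341; τ_2 = 33.52/1.341 = 25.00 years.
Leg 3: γ = 1/√(1 − 0.7025²) = 1/√0.5065 = 1.405; τ_3 = 62.20/1.405 = 44.27 years.
Total proper time: τ_1 + 25.00 + 44.27 = 90.10, so τ_1 = 90.10 − 69.27 = 20.83 years.
γ_1 = 45.70/20.83 = 2.193; β = √(1 − 1/γ²) = √0.7921.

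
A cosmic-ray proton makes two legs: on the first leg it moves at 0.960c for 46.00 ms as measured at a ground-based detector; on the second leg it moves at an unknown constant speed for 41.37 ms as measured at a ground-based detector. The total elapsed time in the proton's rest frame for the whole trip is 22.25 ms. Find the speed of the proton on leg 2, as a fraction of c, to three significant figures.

β = 0.974

Leg 1: γ = 1/√(1 − 0.960²) = 25/7 ≈ 3.571; τ_1 = 46.00/3.571 = 12.88 ms.
Leg 2: speed unknown; τ_2 = 41.37/γ_2.
Total proper time: 12.88 + τ_2 = 22.25, so τ_2 = 22.25 − 12.88 = 9.370 ms.
γ_2 = 41.37/9.370 = 4.415; β = √(1 − 1/γ²) = √0.9487.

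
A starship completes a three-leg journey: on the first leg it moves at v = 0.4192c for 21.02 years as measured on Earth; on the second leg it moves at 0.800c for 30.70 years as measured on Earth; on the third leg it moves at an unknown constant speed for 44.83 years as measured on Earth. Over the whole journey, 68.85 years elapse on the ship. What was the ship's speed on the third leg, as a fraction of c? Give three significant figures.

Leg 1: γ = 1/√(1 − 0.4192²) = 1/√0.8243 = 1.101; τ_1 = 21.02/1.101 = 19.08 years.
Leg 2: γ = 1/√(1 − 0.800²) = 5/3 ≈ 1.667; τ_2 = 30.70/1.667 = 18.42 years.
Leg 3: speed unknown; τ_3 = 44.83/γ_3.
Total proper time: 19.08 + 18.42 + τ_3 = 68.85, so τ_3 = 68.85 − 37.50 = 31.35 years.
γ_3 = 44.83/31.35 = 1.430; β = √(1 − 1/γ²) = √0.5111.

β = 0.715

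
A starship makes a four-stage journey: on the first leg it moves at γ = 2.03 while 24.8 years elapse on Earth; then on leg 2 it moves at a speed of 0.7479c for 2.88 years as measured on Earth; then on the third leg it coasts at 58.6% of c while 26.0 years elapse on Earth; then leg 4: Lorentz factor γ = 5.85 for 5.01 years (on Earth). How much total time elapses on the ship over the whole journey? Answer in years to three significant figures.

τ = 36.1 years

Leg 1: γ = 2.03; τ_1 = 24.8/2.030 = 12.22 years.
Leg 2: γ = 1/√(1 − 0.7479²) = 1/√0.4406 = 1.506; τ_2 = 2.88/1.506 = 1.912 years.
Leg 3: β = 0.586; γ = 1/√(1 − 0.586²) = 1/√0.6566 = 1.234; τ_3 = 26.0/1.234 = 21.07 years.
Leg 4: γ = 5.85; τ_4 = 5.01/5.850 = 0.8564 years.
Total: 12.22 + 1.912 + 21.07 + 0.8564 years.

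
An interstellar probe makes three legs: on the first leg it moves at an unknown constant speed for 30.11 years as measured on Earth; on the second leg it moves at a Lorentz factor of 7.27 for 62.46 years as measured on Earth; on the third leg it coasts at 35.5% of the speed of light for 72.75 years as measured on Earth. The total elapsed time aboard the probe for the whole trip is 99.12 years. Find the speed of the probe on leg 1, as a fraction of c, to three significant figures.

Leg 1: speed unknown; τ_1 = 30.11/γ_1.
Leg 2: γ = 7.27; τ_2 = 62.46/7.270 = 8.591 years.
Leg 3: β = 0.355; γ = 1/√(1 − 0.355²) = 1/√0.8740 = 1.070; τ_3 = 72.75/1.070 = 68.01 years.
Total proper time: τ_1 + 8.591 + 68.01 = 99.12, so τ_1 = 99.12 − 76.60 = 22.52 years.
γ_1 = 30.11/22.52 = 1.337; β = √(1 − 1/γ²) = √0.4408.

β = 0.664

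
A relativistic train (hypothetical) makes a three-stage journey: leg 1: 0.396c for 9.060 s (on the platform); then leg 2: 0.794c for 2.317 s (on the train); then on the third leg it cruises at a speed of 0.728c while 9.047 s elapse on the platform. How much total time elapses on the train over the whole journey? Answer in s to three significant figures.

Leg 1: γ = 1/√(1 − 0.396²) = 1/√0.8432 = 1.089; τ_1 = 9.060/1.089 = 8.319 s.
Leg 2: 2.317 s is already measured on the train.
Leg 3: γ = 1/√(1 − 0.728²) = 1/√0.4700 = 1.459; τ_3 = 9.047/1.459 = 6.202 s.
Total: 8.319 + 2.317 + 6.202 s.

τ = 16.8 s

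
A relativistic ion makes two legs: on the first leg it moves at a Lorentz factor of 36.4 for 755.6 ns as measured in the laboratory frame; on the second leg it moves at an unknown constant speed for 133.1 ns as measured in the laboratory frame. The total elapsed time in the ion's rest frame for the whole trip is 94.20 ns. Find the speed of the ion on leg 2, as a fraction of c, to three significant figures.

Leg 1: γ = 36.4; τ_1 = 755.6/36.40 = 20.76 ns.
Leg 2: speed unknown; τ_2 = 133.1/γ_2.
Total proper time: 20.76 + τ_2 = 94.20, so τ_2 = 94.20 − 20.76 = 73.44 ns.
γ_2 = 133.1/73.44 = 1.812; β = √(1 − 1/γ²) = √0.6955.

β = 0.834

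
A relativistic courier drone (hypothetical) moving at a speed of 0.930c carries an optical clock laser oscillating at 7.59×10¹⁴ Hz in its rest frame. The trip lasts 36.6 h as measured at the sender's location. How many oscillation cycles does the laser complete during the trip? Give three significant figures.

N = 3.68×10¹⁹

γ = 1/√(1 − 0.930²) = 1/√0.1351 = 2.721
The oscillator's own cycle count is N = f × τ where τ is the proper time aboard the drone. τ = Δt/γ = 36.6/2.721 = 13.45 h = 4.843×10⁴ s.
N = 7.59×10¹⁴ × 4.843×10⁴ = 3.676×10¹⁹.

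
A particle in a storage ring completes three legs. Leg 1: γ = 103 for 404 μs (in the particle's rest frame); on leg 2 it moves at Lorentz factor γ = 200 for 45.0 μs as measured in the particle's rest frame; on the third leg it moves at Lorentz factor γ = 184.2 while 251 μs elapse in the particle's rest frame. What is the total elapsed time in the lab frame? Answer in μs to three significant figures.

Δt = 9.68×10⁴ μs

Leg 1: γ = 103; Δt_1 = 103.0 × 404 = 4.161×10⁴ μs.
Leg 2: γ = 200; Δt_2 = 200.0 × 45.0 = 9000 μs.
Leg 3: γ = 184.2; Δt_3 = 184.2 × 251 = 4.623×10⁴ μs.
Total: 4.161×10⁴ + 9000 + 4.623×10⁴ μs.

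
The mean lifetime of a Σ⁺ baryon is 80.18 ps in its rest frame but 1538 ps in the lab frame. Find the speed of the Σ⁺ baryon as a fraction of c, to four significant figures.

γ = Δt/τ₀ = 1538/80.18 = 19.18
β = √(1 − 1/γ²) = √(1 − 0.002718) = √0.9973

v = 0.9986c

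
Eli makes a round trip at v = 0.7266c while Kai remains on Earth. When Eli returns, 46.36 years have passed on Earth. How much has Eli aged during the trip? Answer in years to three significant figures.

τ = 31.9 years

γ = 1/√(1 − 0.7266²) = 1/√0.4721 = 1.455
Eli's clock measures proper time along the trip: τ = Δt/γ = 46.36/1.455 years.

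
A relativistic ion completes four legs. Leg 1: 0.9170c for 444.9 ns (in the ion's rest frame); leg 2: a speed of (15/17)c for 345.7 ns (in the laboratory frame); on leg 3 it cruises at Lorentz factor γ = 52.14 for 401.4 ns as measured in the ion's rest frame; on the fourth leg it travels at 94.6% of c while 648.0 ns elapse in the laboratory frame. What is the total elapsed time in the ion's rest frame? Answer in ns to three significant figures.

Leg 1: 444.9 ns is already measured in the ion's rest frame.
Leg 2: γ = 1/√(1 − (15/17)²) = 17/8 = 2.125; τ_2 = 345.7/2.125 = 162.7 ns.
Leg 3: 401.4 ns is already measured in the ion's rest frame.
Leg 4: β = 0.946; γ = 1/√(1 − 0.946²) = 1/√0.1051 = 3.085; τ_4 = 648.0/3.085 = 210.1 ns.
Total: 444.9 + 162.7 + 401.4 + 210.1 ns.

τ = 1220 ns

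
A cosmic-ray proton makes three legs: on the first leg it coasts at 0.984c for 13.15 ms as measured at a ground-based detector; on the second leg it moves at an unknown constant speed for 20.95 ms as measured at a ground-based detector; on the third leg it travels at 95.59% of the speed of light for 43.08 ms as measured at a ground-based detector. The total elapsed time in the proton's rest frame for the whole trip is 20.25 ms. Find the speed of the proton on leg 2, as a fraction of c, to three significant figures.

β = 0.968

Leg 1: γ = 1/√(1 − 0.984²) = 1/√0.03174 = 5.613; τ_1 = 13.15/5.613 = 2.343 ms.
Leg 2: speed unknown; τ_2 = 20.95/γ_2.
Leg 3: β = 0.9559; γ = 1/√(1 − 0.9559²) = 1/√0.08626 = 3.405; τ_3 = 43.08/3.405 = 12.65 ms.
Total proper time: 2.343 + τ_2 + 12.65 = 20.25, so τ_2 = 20.25 − 15.00 = 5.255 ms.
γ_2 = 20.95/5.255 = 3.987; β = √(1 − 1/γ²) = √0.9371.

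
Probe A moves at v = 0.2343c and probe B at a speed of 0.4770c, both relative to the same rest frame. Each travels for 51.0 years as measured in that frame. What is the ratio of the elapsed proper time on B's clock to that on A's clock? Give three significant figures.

A: γ = 1/√(1 − 0.2343²) = 1/√0.9451 = 1.029. B: γ = 1/√(1 − 0.4770²) = 1/√0.7725 = 1.138.
τ_A/τ_B = γ_B/γ_A = 1.138/1.029 = 1.106, so τ_B/τ_A = 0.9041.

τ_B/τ_A = 0.904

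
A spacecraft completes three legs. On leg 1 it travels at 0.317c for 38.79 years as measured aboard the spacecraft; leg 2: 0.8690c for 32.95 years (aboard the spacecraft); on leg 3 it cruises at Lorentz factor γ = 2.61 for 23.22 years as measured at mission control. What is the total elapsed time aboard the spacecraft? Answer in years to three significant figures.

Leg 1: 38.79 years is already measured aboard the spacecraft.
Leg 2: 32.95 years is already measured aboard the spacecraft.
Leg 3: γ = 2.61; τ_3 = 23.22/2.610 = 8.897 years.
Total: 38.79 + 32.95 + 8.897 years.

τ = 80.6 years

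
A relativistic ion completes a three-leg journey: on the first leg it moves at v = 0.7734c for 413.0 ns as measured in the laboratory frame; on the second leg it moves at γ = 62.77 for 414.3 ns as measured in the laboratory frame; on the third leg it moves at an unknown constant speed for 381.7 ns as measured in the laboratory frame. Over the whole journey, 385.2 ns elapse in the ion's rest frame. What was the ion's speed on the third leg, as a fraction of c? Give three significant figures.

Leg 1: γ = 1/√(1 − 0.7734²) = 1/√0.4019 = 1.577; τ_1 = 413.0/1.577 = 261.8 ns.
Leg 2: γ = 62.77; τ_2 = 414.3/62.77 = 6.600 ns.
Leg 3: speed unknown; τ_3 = 381.7/γ_3.
Total proper time: 261.8 + 6.600 + τ_3 = 385.2, so τ_3 = 385.2 − 268.4 = 116.8 ns.
γ_3 = 381.7/116.8 = 3.268; β = √(1 − 1/γ²) = √0.9064.

β = 0.952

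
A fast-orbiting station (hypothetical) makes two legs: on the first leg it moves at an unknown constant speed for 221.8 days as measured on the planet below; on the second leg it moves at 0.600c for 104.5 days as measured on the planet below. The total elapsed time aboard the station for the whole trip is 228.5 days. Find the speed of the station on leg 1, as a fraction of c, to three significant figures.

β = 0.757

Leg 1: speed unknown; τ_1 = 221.8/γ_1.
Leg 2: γ = 1/√(1 − 0.600²) = 5/4 = 1.250; τ_2 = 104.5/1.250 = 83.60 days.
Total proper time: τ_1 + 83.60 = 228.5, so τ_1 = 228.5 − 83.60 = 144.9 days.
γ_1 = 221.8/144.9 = 1.531; β = √(1 − 1/γ²) = √0.5732.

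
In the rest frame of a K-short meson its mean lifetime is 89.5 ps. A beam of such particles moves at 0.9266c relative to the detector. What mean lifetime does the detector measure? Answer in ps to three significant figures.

Δt = 238 ps

γ = 1/√(1 − 0.9266²) = 1/√0.1414 = 2.659
The rest-frame lifetime is the proper time; the lab measures the dilated interval Δt = γτ₀ = 2.659 × 89.5 ps.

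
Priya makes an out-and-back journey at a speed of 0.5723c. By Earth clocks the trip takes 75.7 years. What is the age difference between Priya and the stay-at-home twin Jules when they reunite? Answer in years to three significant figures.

Δt − τ = 13.6 years

γ = 1/√(1 − 0.5723²) = 1/√0.6725 = 1.219
Priya's elapsed proper time: τ = 75.7/1.219 = 62.08 years.
Age gap = Δt − τ = 75.7 − 62.08 years.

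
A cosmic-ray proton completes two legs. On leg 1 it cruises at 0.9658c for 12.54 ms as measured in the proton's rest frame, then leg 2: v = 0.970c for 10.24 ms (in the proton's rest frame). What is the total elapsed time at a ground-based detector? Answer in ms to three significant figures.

Leg 1: γ = 1/√(1 − 0.9658²) = 1/√0.06723 = 3.857; Δt_1 = 3.857 × 12.54 = 48.36 ms.
Leg 2: γ = 1/√(1 − 0.970²) = 1/√0.05910 = 4.113; Δt_2 = 4.113 × 10.24 = 42.12 ms.
Total: 48.36 + 42.12 ms.

Δt = 90.5 ms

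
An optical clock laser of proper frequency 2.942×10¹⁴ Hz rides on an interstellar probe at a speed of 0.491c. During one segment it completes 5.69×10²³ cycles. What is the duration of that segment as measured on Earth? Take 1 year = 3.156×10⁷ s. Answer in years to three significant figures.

γ = 1/√(1 − 0.491²) = 1/√0.7589 = 1.148
Proper time for N cycles: τ = N/f = 5.69×10²³/(2.942×10¹⁴) = 1.934×10⁹ s = 61.28 years.
Lab-frame duration Δt = γτ = 1.148 × 61.28 = 70.35 years.

Δt = 70.3 years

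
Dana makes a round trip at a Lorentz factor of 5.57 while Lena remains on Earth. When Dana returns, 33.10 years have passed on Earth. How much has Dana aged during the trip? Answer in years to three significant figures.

γ = 5.57
Dana's clock measures proper time along the trip: τ = Δt/γ = 33.10/5.570 years.

τ = 5.94 years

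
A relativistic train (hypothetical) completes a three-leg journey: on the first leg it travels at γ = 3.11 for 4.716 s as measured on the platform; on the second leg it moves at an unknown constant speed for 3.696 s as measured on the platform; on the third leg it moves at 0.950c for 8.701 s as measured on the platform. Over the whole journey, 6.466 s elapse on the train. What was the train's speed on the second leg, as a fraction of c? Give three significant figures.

Leg 1: γ = 3.11; τ_1 = 4.716/3.110 = 1.516 s.
Leg 2: speed unknown; τ_2 = 3.696/γ_2.
Leg 3: γ = 1/√(1 − 0.950²) = 1/√0.09750 = 3.203; τ_3 = 8.701/3.203 = 2.717 s.
Total proper time: 1.516 + τ_2 + 2.717 = 6.466, so τ_2 = 6.466 − 4.233 = 2.233 s.
γ_2 = 3.696/2.233 = 1.655; β = √(1 − 1/γ²) = √0.6351.

β = 0.797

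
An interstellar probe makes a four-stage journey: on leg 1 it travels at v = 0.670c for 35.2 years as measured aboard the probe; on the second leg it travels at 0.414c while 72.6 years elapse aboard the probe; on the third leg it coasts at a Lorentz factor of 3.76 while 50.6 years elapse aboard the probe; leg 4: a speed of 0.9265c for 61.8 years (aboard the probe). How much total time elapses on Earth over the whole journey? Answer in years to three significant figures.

Leg 1: γ = 1/√(1 − 0.670²) = 1/√0.5511 = 1.347; Δt_1 = 1.347 × 35.2 = 47.42 years.
Leg 2: γ = 1/√(1 − 0.414²) = 1/√0.8286 = 1.099; Δt_2 = 1.099 × 72.6 = 79.76 years.
Leg 3: γ = 3.76; Δt_3 = 3.760 × 50.6 = 190.3 years.
Leg 4: γ = 1/√(1 − 0.9265²) = 1/√0.1416 = 2.657; Δt_4 = 2.657 × 61.8 = 164.2 years.
Total: 47.42 + 79.76 + 190.3 + 164.2 years.

Δt = 482 years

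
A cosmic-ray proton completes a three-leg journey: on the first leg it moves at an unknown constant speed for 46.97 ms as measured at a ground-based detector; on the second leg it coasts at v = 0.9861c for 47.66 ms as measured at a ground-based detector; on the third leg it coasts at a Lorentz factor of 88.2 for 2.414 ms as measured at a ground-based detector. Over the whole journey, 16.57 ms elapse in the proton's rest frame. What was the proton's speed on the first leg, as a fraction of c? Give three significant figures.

Leg 1: speed unknown; τ_1 = 46.97/γ_1.
Leg 2: γ = 1/√(1 − 0.9861²) = 1/√0.02761 = 6.019; τ_2 = 47.66/6.019 = 7.919 ms.
Leg 3: γ = 88.2; τ_3 = 2.414/88.20 = 0.02737 ms.
Total proper time: τ_1 + 7.919 + 0.02737 = 16.57, so τ_1 = 16.57 − 7.946 = 8.624 ms.
γ_1 = 46.97/8.624 = 5.447; β = √(1 − 1/γ²) = √0.9663.

β = 0.983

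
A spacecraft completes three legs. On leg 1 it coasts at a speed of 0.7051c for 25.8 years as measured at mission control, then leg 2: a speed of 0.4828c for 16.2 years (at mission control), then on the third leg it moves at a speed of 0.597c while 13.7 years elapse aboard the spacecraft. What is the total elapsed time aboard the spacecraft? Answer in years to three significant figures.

Leg 1: γ = 1/√(1 − 0.7051²) = 1/√0.5028 = 1.410; τ_1 = 25.8/1.410 = 18.29 years.
Leg 2: γ = 1/√(1 − 0.4828²) = 1/√0.7669 = 1.142; τ_2 = 16.2/1.142 = 14.19 years.
Leg 3: 13.7 years is already measured aboard the spacecraft.
Total: 18.29 + 14.19 + 13.70 years.

τ = 46.2 years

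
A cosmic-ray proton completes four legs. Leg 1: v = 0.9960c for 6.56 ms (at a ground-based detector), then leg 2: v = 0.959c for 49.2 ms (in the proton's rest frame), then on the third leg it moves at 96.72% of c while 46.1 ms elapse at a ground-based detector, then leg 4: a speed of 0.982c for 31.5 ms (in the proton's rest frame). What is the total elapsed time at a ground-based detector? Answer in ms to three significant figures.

Δt = 393 ms

Leg 1: 6.56 ms is already measured at a ground-based detector.
Leg 2: γ = 1/√(1 − 0.959²) = 1/√0.08032 = 3.529; Δt_2 = 3.529 × 49.2 = 173.6 ms.
Leg 3: 46.1 ms is already measured at a ground-based detector.
Leg 4: γ = 1/√(1 − 0.982²) = 1/√0.03568 = 5.294; Δt_4 = 5.294 × 31.5 = 166.8 ms.
Total: 6.560 + 173.6 + 46.10 + 166.8 ms.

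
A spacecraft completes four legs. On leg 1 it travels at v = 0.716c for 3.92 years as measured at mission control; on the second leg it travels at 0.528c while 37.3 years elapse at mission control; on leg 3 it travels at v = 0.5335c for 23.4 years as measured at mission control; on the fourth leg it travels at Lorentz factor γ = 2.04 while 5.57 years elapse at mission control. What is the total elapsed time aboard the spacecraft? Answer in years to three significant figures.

τ = 56.9 years

Leg 1: γ = 1/√(1 − 0.716²) = 1/√0.4873 = 1.432; τ_1 = 3.92/1.432 = 2.737 years.
Leg 2: γ = 1/√(1 − 0.528²) = 1/√0.7212 = 1.178; τ_2 = 37.3/1.178 = 31.68 years.
Leg 3: γ = 1/√(1 − 0.5335²) = 1/√0.7154 = 1.182; τ_3 = 23.4/1.182 = 19.79 years.
Leg 4: γ = 2.04; τ_4 = 5.57/2.040 = 2.730 years.
Total: 2.737 + 31.68 + 19.79 + 2.730 years.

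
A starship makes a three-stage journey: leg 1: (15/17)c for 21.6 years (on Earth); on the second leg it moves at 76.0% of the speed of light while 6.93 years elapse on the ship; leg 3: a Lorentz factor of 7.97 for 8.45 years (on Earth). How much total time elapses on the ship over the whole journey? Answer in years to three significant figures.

Leg 1: γ = 1/√(1 − (15/17)²) = 17/8 = 2.125; τ_1 = 21.6/2.125 = 10.16 years.
Leg 2: 6.93 years is already measured on the ship.
Leg 3: γ = 7.97; τ_3 = 8.45/7.970 = 1.060 years.
Total: 10.16 + 6.930 + 1.060 years.

τ = 18.2 years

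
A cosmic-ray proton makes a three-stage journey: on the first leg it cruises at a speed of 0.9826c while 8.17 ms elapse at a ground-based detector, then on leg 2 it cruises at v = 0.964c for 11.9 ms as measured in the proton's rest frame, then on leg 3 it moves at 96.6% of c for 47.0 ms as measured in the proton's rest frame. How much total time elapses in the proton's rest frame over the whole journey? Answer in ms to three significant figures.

τ = 60.4 ms

Leg 1: γ = 1/√(1 − 0.9826²) = 1/√0.03450 = 5.384; τ_1 = 8.17/5.384 = 1.517 ms.
Leg 2: 11.9 ms is already measured in the proton's rest frame.
Leg 3: 47.0 ms is already measured in the proton's rest frame.
Total: 1.517 + 11.90 + 47.00 ms.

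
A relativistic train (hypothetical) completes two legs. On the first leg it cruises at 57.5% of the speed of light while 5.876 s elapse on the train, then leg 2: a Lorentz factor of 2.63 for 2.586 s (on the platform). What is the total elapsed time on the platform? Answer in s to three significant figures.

Δt = 9.77 s

Leg 1: β = 0.575; γ = 1/√(1 − 0.575²) = 1/√0.6694 = 1.222; Δt_1 = 1.222 × 5.876 = 7.182 s.
Leg 2: 2.586 s is already measured on the platform.
Total: 7.182 + 2.586 s.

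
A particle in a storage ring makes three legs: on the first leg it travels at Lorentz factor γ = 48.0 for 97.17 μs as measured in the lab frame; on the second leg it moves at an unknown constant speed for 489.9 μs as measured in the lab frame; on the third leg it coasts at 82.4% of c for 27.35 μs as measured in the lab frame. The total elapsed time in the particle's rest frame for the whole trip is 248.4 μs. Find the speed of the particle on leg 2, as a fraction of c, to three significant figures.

β = 0.882

Leg 1: γ = 48.0; τ_1 = 97.17/48.00 = 2.024 μs.
Leg 2: speed unknown; τ_2 = 489.9/γ_2.
Leg 3: β = 0.824; γ = 1/√(1 − 0.824²) = 1/√0.3210 = 1.765; τ_3 = 27.35/1.765 = 15.50 μs.
Total proper time: 2.024 + τ_2 + 15.50 = 248.4, so τ_2 = 248.4 − 17.52 = 230.9 μs.
γ_2 = 489.9/230.9 = 2.122; β = √(1 − 1/γ²) = √0.7779.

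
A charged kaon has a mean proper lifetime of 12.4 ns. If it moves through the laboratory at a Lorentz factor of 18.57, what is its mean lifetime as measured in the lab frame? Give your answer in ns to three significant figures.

Δt = 230 ns

γ = 18.57
The rest-frame lifetime is the proper time; the lab measures the dilated interval Δt = γτ₀ = 18.57 × 12.4 ns.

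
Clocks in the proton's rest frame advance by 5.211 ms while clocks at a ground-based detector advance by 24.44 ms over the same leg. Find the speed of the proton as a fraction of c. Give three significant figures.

The proper time is measured in the proton's rest frame (both events occur at the proton's location); Δt is measured at a ground-based detector. γ = Δt/τ = 24.44/5.211 = 4.690.
β = √(1 − 1/γ²) = √(1 − 0.04546) = √0.9545

v = 0.977c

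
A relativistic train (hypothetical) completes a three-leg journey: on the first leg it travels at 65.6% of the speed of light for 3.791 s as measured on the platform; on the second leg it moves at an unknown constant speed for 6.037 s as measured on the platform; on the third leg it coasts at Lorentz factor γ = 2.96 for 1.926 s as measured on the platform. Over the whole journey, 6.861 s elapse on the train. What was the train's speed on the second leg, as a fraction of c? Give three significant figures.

β = 0.832

Leg 1: β = 0.656; γ = 1/√(1 − 0.656²) = 1/√0.5697 = 1.325; τ_1 = 3.791/1.325 = 2.861 s.
Leg 2: speed unknown; τ_2 = 6.037/γ_2.
Leg 3: γ = 2.96; τ_3 = 1.926/2.960 = 0.6507 s.
Total proper time: 2.861 + τ_2 + 0.6507 = 6.861, so τ_2 = 6.861 − 3.512 = 3.349 s.
γ_2 = 6.037/3.349 = 1.803; β = √(1 − 1/γ²) = √0.6923.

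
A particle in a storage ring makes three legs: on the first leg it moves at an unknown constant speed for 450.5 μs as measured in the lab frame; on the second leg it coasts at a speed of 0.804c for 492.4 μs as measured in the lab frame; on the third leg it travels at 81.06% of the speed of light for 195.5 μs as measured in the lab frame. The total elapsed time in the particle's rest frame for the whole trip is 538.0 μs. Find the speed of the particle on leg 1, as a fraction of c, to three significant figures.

β = 0.957

Leg 1: speed unknown; τ_1 = 450.5/γ_1.
Leg 2: γ = 1/√(1 − 0.804²) = 1/√0.3536 = 1.682; τ_2 = 492.4/1.682 = 292.8 μs.
Leg 3: β = 0.8106; γ = 1/√(1 − 0.8106²) = 1/√0.3429 = 1.708; τ_3 = 195.5/1.708 = 114.5 μs.
Total proper time: τ_1 + 292.8 + 114.5 = 538.0, so τ_1 = 538.0 − 407.3 = 130.7 μs.
γ_1 = 450.5/130.7 = 3.446; β = √(1 − 1/γ²) = √0.9158.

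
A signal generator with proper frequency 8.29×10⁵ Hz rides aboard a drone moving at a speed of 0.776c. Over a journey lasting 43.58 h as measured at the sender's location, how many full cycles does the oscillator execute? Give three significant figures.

γ = 1/√(1 − 0.776²) = 1/√0.3978 = 1.585
The oscillator's own cycle count is N = f × τ where τ is the proper time aboard the drone. τ = Δt/γ = 43.58/1.585 = 27.49 h = 9.895×10⁴ s.
N = 8.29×10⁵ × 9.895×10⁴ = 8.203×10¹⁰.

N = 8.20×10¹⁰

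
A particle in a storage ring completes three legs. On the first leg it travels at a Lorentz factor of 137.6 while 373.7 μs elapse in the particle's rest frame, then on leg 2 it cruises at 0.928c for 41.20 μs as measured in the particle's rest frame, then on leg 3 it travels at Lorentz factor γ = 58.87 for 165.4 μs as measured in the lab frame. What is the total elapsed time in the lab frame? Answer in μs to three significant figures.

Δt = 5.17×10⁴ μs

Leg 1: γ = 137.6; Δt_1 = 137.6 × 373.7 = 5.142×10⁴ μs.
Leg 2: γ = 1/√(1 − 0.928²) = 1/√0.1388 = 2.684; Δt_2 = 2.684 × 41.20 = 110.6 μs.
Leg 3: 165.4 μs is already measured in the lab frame.
Total: 5.142×10⁴ + 110.6 + 165.4 μs.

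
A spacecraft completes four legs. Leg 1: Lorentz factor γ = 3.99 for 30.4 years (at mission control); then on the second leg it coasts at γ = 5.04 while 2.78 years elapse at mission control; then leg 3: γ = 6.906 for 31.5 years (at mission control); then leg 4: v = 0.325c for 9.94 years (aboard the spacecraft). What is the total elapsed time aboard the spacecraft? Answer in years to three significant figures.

τ = 22.7 years

Leg 1: γ = 3.99; τ_1 = 30.4/3.990 = 7.619 years.
Leg 2: γ = 5.04; τ_2 = 2.78/5.040 = 0.5516 years.
Leg 3: γ = 6.906; τ_3 = 31.5/6.906 = 4.561 years.
Leg 4: 9.94 years is already measured aboard the spacecraft.
Total: 7.619 + 0.5516 + 4.561 + 9.940 years.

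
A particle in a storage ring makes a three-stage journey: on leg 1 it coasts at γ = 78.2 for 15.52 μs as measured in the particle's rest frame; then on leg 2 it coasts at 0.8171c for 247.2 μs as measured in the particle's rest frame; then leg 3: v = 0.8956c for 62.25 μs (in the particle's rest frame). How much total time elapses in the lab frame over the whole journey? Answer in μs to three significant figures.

Leg 1: γ = 78.2; Δt_1 = 78.20 × 15.52 = 1214 μs.
Leg 2: γ = 1/√(1 − 0.8171²) = 1/√0.3323 = 1.735; Δt_2 = 1.735 × 247.2 = 428.8 μs.
Leg 3: γ = 1/√(1 − 0.8956²) = 1/√0.1979 = 2.248; Δt_3 = 2.248 × 62.25 = 139.9 μs.
Total: 1214 + 428.8 + 139.9 μs.

Δt = 1780 μs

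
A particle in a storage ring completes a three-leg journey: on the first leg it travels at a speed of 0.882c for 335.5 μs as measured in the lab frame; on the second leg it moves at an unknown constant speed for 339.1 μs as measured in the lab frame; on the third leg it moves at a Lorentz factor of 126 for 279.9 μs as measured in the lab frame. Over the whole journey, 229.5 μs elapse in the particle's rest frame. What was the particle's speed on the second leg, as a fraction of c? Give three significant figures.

Leg 1: γ = 1/√(1 − 0.882²) = 1/√0.2221 = 2.122; τ_1 = 335.5/2.122 = 158.1 μs.
Leg 2: speed unknown; τ_2 = 339.1/γ_2.
Leg 3: γ = 126; τ_3 = 279.9/126.0 = 2.221 μs.
Total proper time: 158.1 + τ_2 + 2.221 = 229.5, so τ_2 = 229.5 − 160.3 = 69.17 μs.
γ_2 = 339.1/69.17 = 4.902; β = √(1 − 1/γ²) = √0.9584.

β = 0.979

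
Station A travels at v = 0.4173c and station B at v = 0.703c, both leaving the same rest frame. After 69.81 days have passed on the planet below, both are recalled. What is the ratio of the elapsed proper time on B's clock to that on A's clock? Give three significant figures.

τ_B/τ_A = 0.783

A: γ = 1/√(1 − 0.4173²) = 1/√0.8259 = 1.100. B: γ = 1/√(1 − 0.703²) = 1/√0.5058 = 1.406.
τ_A/τ_B = γ_B/γ_A = 1.406/1.100 = 1.278, so τ_B/τ_A = 0.7826.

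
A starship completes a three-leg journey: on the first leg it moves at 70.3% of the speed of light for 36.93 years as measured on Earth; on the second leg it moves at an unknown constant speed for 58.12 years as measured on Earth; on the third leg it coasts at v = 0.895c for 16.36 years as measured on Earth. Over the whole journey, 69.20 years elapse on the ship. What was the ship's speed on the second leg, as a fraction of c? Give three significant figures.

β = 0.790

Leg 1: β = 0.703; γ = 1/√(1 − 0.703²) = 1/√0.5058 = 1.406; τ_1 = 36.93/1.406 = 26.26 years.
Leg 2: speed unknown; τ_2 = 58.12/γ_2.
Leg 3: γ = 1/√(1 − 0.895²) = 1/√0.1990 = 2.242; τ_3 = 16.36/2.242 = 7.298 years.
Total proper time: 26.26 + τ_2 + 7.298 = 69.20, so τ_2 = 69.20 − 33.56 = 35.64 years.
γ_2 = 58.12/35.64 = 1.631; β = √(1 − 1/γ²) = √0.6240.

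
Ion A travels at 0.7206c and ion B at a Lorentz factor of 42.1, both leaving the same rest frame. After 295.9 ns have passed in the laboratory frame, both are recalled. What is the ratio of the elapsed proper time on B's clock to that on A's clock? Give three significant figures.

τ_B/τ_A = 0.0343

A: γ = 1/√(1 − 0.7206²) = 1/√0.4807 = 1.442. B: γ = 42.1.
τ_A/τ_B = γ_B/γ_A = 42.10/1.442 = 29.19, so τ_B/τ_A = 0.03426.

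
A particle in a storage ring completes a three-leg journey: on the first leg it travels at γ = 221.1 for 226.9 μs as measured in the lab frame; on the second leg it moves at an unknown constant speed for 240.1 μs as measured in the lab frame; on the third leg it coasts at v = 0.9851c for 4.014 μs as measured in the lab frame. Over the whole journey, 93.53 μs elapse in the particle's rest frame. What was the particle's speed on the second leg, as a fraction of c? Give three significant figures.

Leg 1: γ = 221.1; τ_1 = 226.9/221.1 = 1.026 μs.
Leg 2: speed unknown; τ_2 = 240.1/γ_2.
Leg 3: γ = 1/√(1 − 0.9851²) = 1/√0.02958 = 5.815; τ_3 = 4.014/5.815 = 0.6903 μs.
Total proper time: 1.026 + τ_2 + 0.6903 = 93.53, so τ_2 = 93.53 − 1.717 = 91.81 μs.
γ_2 = 240.1/91.81 = 2.615; β = √(1 − 1/γ²) = √0.8538.

β = 0.924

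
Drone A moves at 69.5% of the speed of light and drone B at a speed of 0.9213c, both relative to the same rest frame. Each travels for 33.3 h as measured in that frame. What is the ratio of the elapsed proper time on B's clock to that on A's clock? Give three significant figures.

τ_B/τ_A = 0.541

A: β = 0.695; γ = 1/√(1 − 0.695²) = 1/√0.5170 = 1.391. B: γ = 1/√(1 − 0.9213²) = 1/√0.1512 = 2.572.
τ_A/τ_B = γ_B/γ_A = 2.572/1.391 = 1.849, so τ_B/τ_A = 0.5408.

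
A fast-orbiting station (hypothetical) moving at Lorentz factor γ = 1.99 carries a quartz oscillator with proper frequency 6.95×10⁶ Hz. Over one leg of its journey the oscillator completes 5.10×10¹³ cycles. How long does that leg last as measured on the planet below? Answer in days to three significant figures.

Δt = 169 days

γ = 1.99
Proper time for N cycles: τ = N/f = 5.10×10¹³/(6.95×10⁶) = 7.338×10⁶ s = 84.93 days.
Lab-frame duration Δt = γτ = 1.990 × 84.93 = 169.0 days.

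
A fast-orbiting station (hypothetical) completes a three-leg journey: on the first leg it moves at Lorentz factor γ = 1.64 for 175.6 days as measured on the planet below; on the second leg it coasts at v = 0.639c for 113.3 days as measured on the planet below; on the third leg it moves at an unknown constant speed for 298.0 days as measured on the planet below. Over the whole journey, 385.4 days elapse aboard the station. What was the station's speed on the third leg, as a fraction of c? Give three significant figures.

Leg 1: γ = 1.64; τ_1 = 175.6/1.640 = 107.1 days.
Leg 2: γ = 1/√(1 − 0.639²) = 1/√0.5917 = 1.300; τ_2 = 113.3/1.300 = 87.15 days.
Leg 3: speed unknown; τ_3 = 298.0/γ_3.
Total proper time: 107.1 + 87.15 + τ_3 = 385.4, so τ_3 = 385.4 − 194.2 = 191.2 days.
γ_3 = 298.0/191.2 = 1.559; β = √(1 − 1/γ²) = √0.5884.

β = 0.767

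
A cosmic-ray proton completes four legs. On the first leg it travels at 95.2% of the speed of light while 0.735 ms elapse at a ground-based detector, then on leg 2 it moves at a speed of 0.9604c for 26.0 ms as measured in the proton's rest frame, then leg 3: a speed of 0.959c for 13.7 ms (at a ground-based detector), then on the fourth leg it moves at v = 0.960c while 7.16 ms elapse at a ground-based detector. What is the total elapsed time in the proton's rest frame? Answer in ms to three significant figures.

τ = 32.1 ms

Leg 1: β = 0.952; γ = 1/√(1 − 0.952²) = 1/√0.09370 = 3.267; τ_1 = 0.735/3.267 = 0.2250 ms.
Leg 2: 26.0 ms is already measured in the proton's rest frame.
Leg 3: γ = 1/√(1 − 0.959²) = 1/√0.08032 = 3.529; τ_3 = 13.7/3.529 = 3.883 ms.
Leg 4: γ = 1/√(1 − 0.960²) = 1/√0.07840 = 3.571; τ_4 = 7.16/3.571 = 2.005 ms.
Total: 0.2250 + 26.00 + 3.883 + 2.005 ms.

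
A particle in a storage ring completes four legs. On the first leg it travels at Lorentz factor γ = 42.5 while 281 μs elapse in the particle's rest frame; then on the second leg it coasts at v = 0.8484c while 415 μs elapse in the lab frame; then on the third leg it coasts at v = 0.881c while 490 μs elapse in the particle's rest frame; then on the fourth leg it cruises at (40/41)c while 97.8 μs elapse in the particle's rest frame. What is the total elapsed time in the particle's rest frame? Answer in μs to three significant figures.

Leg 1: 281 μs is already measured in the particle's rest frame.
Leg 2: γ = 1/√(1 − 0.8484²) = 1/√0.2802 = 1.889; τ_2 = 415/1.889 = 219.7 μs.
Leg 3: 490 μs is already measured in the particle's rest frame.
Leg 4: 97.8 μs is already measured in the particle's rest frame.
Total: 281.0 + 219.7 + 490.0 + 97.80 μs.

τ = 1090 μs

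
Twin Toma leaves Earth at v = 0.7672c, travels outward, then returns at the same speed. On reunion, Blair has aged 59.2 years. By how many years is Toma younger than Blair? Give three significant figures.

γ = 1/√(1 − 0.7672²) = 1/√0.4114 = 1.559
Toma's elapsed proper time: τ = 59.2/1.559 = 37.97 years.
Age gap = Δt − τ = 59.2 − 37.97 years.

Δt − τ = 21.2 years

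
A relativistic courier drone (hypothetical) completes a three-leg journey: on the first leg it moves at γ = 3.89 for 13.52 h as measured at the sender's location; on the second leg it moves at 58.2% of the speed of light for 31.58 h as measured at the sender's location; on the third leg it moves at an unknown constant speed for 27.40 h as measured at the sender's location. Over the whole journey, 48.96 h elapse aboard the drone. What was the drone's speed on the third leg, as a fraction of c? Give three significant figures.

Leg 1: γ = 3.89; τ_1 = 13.52/3.890 = 3.476 h.
Leg 2: β = 0.582; γ = 1/√(1 − 0.582²) = 1/√0.6613 = 1.230; τ_2 = 31.58/1.230 = 25.68 h.
Leg 3: speed unknown; τ_3 = 27.40/γ_3.
Total proper time: 3.476 + 25.68 + τ_3 = 48.96, so τ_3 = 48.96 − 29.16 = 19.80 h.
γ_3 = 27.40/19.80 = 1.384; β = √(1 − 1/γ²) = √0.4776.

β = 0.691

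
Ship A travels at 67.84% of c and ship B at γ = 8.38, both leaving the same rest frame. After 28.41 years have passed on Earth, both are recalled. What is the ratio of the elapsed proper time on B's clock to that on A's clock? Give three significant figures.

τ_B/τ_A = 0.162

A: β = 0.6784; γ = 1/√(1 − 0.6784²) = 1/√0.5398 = 1.361. B: γ = 8.38.
τ_A/τ_B = γ_B/γ_A = 8.380/1.361 = 6.157, so τ_B/τ_A = 0.1624.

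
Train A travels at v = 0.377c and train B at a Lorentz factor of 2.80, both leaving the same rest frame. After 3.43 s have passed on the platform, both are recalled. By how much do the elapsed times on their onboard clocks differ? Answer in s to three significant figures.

|τ_A − τ_B| = 1.95 s

A: γ = 1/√(1 − 0.377²) = 1/√0.8579 = 1.080; τ_A = 3.43/1.080 = 3.177 s.
B: γ = 2.80; τ_B = 3.43/2.800 = 1.225 s.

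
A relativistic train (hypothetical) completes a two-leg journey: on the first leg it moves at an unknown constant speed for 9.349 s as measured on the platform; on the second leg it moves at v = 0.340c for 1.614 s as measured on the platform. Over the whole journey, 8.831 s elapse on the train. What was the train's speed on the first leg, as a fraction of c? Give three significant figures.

β = 0.623

Leg 1: speed unknown; τ_1 = 9.349/γ_1.
Leg 2: γ = 1/√(1 − 0.340²) = 1/√0.8844 = 1.063; τ_2 = 1.614/1.063 = 1.518 s.
Total proper time: τ_1 + 1.518 = 8.831, so τ_1 = 8.831 − 1.518 = 7.313 s.
γ_1 = 9.349/7.313 = 1.278; β = √(1 − 1/γ²) = √0.3881.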